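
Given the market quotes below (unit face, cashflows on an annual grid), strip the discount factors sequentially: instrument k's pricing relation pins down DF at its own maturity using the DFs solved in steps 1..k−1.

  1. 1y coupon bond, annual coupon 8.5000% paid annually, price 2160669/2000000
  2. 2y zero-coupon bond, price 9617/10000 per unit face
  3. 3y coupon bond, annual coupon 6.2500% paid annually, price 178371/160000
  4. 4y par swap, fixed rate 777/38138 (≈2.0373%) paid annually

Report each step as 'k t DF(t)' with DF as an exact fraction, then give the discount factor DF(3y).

step 1 [1y] bond c/1=17/200: DF=(2160669/2000000 − 17/200·(0))/(1+17/200) = 9957/10000 ≈ 0.995700
step 2 [2y] zero: DF = P = 9617/10000 ≈ 0.961700
step 3 [3y] bond c/1=1/16: DF=(178371/160000 − 1/16·(0.995700+0.961700))/(1+1/16) = 9341/10000 ≈ 0.934100
step 4 [4y] swap r/1=777/38138: DF=(1 − 777/38138·(0.995700+0.961700+0.934100))/(1+777/38138) = 9223/10000 ≈ 0.922300

1 1 9957/10000
2 2 9617/10000
3 3 9341/10000
4 4 9223/10000
DF(3y) = 9341/10000 ≈ 0.934100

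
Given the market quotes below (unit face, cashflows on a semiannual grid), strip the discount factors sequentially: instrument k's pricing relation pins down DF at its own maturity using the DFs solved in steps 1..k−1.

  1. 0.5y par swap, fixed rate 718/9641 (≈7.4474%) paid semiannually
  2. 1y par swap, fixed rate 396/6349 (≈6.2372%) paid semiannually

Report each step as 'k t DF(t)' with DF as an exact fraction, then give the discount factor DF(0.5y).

1 1/2 9641/10000
2 1 4703/5000
DF(0.5y) = 9641/10000 ≈ 0.964100

step 1 [0.5y] swap r/2=359/9641: DF=(1 − 359/9641·(0))/(1+359/9641) = 9641/10000 ≈ 0.964100
step 2 [1y] swap r/2=198/6349: DF=(1 − 198/6349·(0.964100))/(1+198/6349) = 4703/5000 ≈ 0.940600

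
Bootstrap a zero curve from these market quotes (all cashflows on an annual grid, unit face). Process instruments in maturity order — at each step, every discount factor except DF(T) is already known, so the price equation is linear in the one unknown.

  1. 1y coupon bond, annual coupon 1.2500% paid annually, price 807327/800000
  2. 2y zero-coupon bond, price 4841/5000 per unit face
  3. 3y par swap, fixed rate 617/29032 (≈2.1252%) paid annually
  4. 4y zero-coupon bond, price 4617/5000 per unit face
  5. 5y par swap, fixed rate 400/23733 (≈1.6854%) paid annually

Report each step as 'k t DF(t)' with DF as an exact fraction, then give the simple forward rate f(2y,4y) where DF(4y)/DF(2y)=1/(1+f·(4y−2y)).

1 1 9967/10000
2 2 4841/5000
3 3 9383/10000
4 4 4617/5000
5 5 23/25
f(2y,4y) = ((4841/5000)/(4617/5000) − 1)/(2) = 112/4617 ≈ 2.4258%

step 1 [1y] bond c/1=1/80: DF=(807327/800000 − 1/80·(0))/(1+1/80) = 9967/10000 ≈ 0.996700
step 2 [2y] zero: DF = P = 4841/5000 ≈ 0.968200
step 3 [3y] swap r/1=617/29032: DF=(1 − 617/29032·(0.996700+0.968200))/(1+617/29032) = 9383/10000 ≈ 0.938300
step 4 [4y] zero: DF = P = 4617/5000 ≈ 0.923400
step 5 [5y] swap r/1=400/23733: DF=(1 − 400/23733·(0.996700+0.968200+0.938300+0.923400))/(1+400/23733) = 23/25 ≈ 0.920000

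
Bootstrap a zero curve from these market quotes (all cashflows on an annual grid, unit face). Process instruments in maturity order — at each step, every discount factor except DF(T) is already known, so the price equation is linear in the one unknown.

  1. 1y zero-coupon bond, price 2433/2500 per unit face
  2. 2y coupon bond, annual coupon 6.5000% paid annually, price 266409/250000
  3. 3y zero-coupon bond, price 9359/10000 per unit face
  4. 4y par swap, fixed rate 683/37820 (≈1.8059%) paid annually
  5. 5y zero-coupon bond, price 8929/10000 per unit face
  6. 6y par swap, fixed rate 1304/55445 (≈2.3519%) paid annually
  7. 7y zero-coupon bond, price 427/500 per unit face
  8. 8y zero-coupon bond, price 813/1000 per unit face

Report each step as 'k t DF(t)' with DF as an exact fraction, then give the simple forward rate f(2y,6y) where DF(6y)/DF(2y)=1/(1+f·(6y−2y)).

1 1 2433/2500
2 2 2353/2500
3 3 9359/10000
4 4 9317/10000
5 5 8929/10000
6 6 1087/1250
7 7 427/500
8 8 813/1000
f(2y,6y) = ((2353/2500)/(1087/1250) − 1)/(4) = 179/8696 ≈ 2.0584%

step 1 [1y] zero: DF = P = 2433/2500 ≈ 0.973200
step 2 [2y] bond c/1=13/200: DF=(266409/250000 − 13/200·(0.973200))/(1+13/200) = 2353/2500 ≈ 0.941200
step 3 [3y] zero: DF = P = 9359/10000 ≈ 0.935900
step 4 [4y] swap r/1=683/37820: DF=(1 − 683/37820·(0.973200+0.941200+0.935900))/(1+683/37820) = 9317/10000 ≈ 0.931700
step 5 [5y] zero: DF = P = 8929/10000 ≈ 0.892900
step 6 [6y] swap r/1=1304/55445: DF=(1 − 1304/55445·(0.973200+0.941200+0.935900+0.931700+0.892900))/(1+1304/55445) = 1087/1250 ≈ 0.869600
step 7 [7y] zero: DF = P = 427/500 ≈ 0.854000
step 8 [8y] zero: DF = P = 813/1000 ≈ 0.813000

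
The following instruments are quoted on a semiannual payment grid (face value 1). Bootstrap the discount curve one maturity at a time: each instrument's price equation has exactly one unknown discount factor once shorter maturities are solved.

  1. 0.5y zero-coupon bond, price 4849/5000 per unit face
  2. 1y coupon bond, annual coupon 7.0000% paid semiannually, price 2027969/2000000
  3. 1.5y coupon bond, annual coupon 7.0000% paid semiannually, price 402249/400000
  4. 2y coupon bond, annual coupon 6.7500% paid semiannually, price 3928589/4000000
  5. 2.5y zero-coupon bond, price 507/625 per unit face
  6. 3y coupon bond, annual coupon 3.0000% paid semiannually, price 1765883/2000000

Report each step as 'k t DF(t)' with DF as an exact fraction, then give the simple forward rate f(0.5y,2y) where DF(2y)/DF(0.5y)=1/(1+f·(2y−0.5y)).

1 1/2 4849/5000
2 1 9469/10000
3 3/2 2267/2500
4 2 8579/10000
5 5/2 507/625
6 3 1607/2000
f(0.5y,2y) = ((4849/5000)/(8579/10000) − 1)/(3/2) = 2/23 ≈ 8.6957%

step 1 [0.5y] zero: DF = P = 4849/5000 ≈ 0.969800
step 2 [1y] bond c/2=7/200: DF=(2027969/2000000 − 7/200·(0.969800))/(1+7/200) = 9469/10000 ≈ 0.946900
step 3 [1.5y] bond c/2=7/200: DF=(402249/400000 − 7/200·(0.969800+0.946900))/(1+7/200) = 2267/2500 ≈ 0.906800
step 4 [2y] bond c/2=27/800: DF=(3928589/4000000 − 27/800·(0.969800+0.946900+0.906800))/(1+27/800) = 8579/10000 ≈ 0.857900
step 5 [2.5y] zero: DF = P = 507/625 ≈ 0.811200
step 6 [3y] bond c/2=3/200: DF=(1765883/2000000 − 3/200·(0.969800+0.946900+0.906800+0.857900+0.811200))/(1+3/200) = 1607/2000 ≈ 0.803500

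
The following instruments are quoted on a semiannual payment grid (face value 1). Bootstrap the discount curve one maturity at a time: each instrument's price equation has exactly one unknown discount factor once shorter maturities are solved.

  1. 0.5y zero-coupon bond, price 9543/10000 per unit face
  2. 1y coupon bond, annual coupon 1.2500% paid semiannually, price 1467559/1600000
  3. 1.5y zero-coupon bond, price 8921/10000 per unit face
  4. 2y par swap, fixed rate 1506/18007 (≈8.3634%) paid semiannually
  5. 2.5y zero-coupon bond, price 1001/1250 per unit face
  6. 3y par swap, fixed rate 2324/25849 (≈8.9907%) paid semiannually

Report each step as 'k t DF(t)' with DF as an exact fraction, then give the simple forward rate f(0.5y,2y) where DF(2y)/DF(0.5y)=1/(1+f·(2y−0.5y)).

step 1 [0.5y] zero: DF = P = 9543/10000 ≈ 0.954300
step 2 [1y] bond c/2=1/160: DF=(1467559/1600000 − 1/160·(0.954300))/(1+1/160) = 566/625 ≈ 0.905600
step 3 [1.5y] zero: DF = P = 8921/10000 ≈ 0.892100
step 4 [2y] swap r/2=753/18007: DF=(1 − 753/18007·(0.954300+0.905600+0.892100))/(1+753/18007) = 4247/5000 ≈ 0.849400
step 5 [2.5y] zero: DF = P = 1001/1250 ≈ 0.800800
step 6 [3y] swap r/2=1162/25849: DF=(1 − 1162/25849·(0.954300+0.905600+0.892100+0.849400+0.800800))/(1+1162/25849) = 1919/2500 ≈ 0.767600

1 1/2 9543/10000
2 1 566/625
3 3/2 8921/10000
4 2 4247/5000
5 5/2 1001/1250
6 3 1919/2500
f(0.5y,2y) = ((9543/10000)/(4247/5000) − 1)/(3/2) = 1049/12741 ≈ 8.2333%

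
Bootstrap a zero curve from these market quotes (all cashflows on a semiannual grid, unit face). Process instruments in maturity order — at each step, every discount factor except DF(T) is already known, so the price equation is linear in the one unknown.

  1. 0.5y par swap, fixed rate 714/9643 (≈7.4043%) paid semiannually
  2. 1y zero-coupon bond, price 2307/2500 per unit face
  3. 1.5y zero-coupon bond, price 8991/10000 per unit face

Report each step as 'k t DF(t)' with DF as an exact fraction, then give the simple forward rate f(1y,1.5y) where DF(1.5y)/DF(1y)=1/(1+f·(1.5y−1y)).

1 1/2 9643/10000
2 1 2307/2500
3 3/2 8991/10000
f(1y,1.5y) = ((2307/2500)/(8991/10000) − 1)/(1/2) = 158/2997 ≈ 5.2719%

step 1 [0.5y] swap r/2=357/9643: DF=(1 − 357/9643·(0))/(1+357/9643) = 9643/10000 ≈ 0.964300
step 2 [1y] zero: DF = P = 2307/2500 ≈ 0.922800
step 3 [1.5y] zero: DF = P = 8991/10000 ≈ 0.899100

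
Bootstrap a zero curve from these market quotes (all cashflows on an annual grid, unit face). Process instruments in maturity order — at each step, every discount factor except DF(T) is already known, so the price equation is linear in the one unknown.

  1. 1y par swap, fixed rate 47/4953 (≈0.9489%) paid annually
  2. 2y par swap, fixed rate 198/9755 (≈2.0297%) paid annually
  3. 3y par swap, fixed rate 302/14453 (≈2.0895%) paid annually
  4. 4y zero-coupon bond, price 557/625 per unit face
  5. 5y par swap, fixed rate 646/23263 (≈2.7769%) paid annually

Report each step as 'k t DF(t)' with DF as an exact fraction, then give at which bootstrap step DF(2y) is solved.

1 1 4953/5000
2 2 2401/2500
3 3 2349/2500
4 4 557/625
5 5 2177/2500
DF(2y) is solved at step 2

step 1 [1y] swap r/1=47/4953: DF=(1 − 47/4953·(0))/(1+47/4953) = 4953/5000 ≈ 0.990600
step 2 [2y] swap r/1=198/9755: DF=(1 − 198/9755·(0.990600))/(1+198/9755) = 2401/2500 ≈ 0.960400
step 3 [3y] swap r/1=302/14453: DF=(1 − 302/14453·(0.990600+0.960400))/(1+302/14453) = 2349/2500 ≈ 0.939600
step 4 [4y] zero: DF = P = 557/625 ≈ 0.891200
step 5 [5y] swap r/1=646/23263: DF=(1 − 646/23263·(0.990600+0.960400+0.939600+0.891200))/(1+646/23263) = 2177/2500 ≈ 0.870800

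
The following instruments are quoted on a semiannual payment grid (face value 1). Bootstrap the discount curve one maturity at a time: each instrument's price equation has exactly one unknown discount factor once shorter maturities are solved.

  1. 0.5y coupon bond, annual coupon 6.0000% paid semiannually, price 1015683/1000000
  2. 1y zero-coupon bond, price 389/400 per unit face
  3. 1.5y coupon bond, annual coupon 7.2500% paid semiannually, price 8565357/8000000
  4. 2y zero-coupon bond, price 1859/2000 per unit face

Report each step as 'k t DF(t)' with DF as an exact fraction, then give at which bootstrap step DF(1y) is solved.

step 1 [0.5y] bond c/2=3/100: DF=(1015683/1000000 − 3/100·(0))/(1+3/100) = 9861/10000 ≈ 0.986100
step 2 [1y] zero: DF = P = 389/400 ≈ 0.972500
step 3 [1.5y] bond c/2=29/800: DF=(8565357/8000000 − 29/800·(0.986100+0.972500))/(1+29/800) = 9647/10000 ≈ 0.964700
step 4 [2y] zero: DF = P = 1859/2000 ≈ 0.929500

1 1/2 9861/10000
2 1 389/400
3 3/2 9647/10000
4 2 1859/2000
DF(1y) is solved at step 2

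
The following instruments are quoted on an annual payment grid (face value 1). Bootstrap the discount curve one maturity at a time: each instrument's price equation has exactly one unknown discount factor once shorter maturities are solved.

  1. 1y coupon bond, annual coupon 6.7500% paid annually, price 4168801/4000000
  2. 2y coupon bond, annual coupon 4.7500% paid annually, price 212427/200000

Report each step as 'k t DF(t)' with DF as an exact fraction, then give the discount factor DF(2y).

1 1 9763/10000
2 2 9697/10000
DF(2y) = 9697/10000 ≈ 0.969700

step 1 [1y] bond c/1=27/400: DF=(4168801/4000000 − 27/400·(0))/(1+27/400) = 9763/10000 ≈ 0.976300
step 2 [2y] bond c/1=19/400: DF=(212427/200000 − 19/400·(0.976300))/(1+19/400) = 9697/10000 ≈ 0.969700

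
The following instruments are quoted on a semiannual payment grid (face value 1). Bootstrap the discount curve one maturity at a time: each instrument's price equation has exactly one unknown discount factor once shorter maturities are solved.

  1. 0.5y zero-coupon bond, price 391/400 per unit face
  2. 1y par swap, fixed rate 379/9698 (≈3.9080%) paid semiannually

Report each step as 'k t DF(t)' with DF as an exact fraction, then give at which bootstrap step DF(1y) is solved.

step 1 [0.5y] zero: DF = P = 391/400 ≈ 0.977500
step 2 [1y] swap r/2=379/19396: DF=(1 − 379/19396·(0.977500))/(1+379/19396) = 9621/10000 ≈ 0.962100

1 1/2 391/400
2 1 9621/10000
DF(1y) is solved at step 2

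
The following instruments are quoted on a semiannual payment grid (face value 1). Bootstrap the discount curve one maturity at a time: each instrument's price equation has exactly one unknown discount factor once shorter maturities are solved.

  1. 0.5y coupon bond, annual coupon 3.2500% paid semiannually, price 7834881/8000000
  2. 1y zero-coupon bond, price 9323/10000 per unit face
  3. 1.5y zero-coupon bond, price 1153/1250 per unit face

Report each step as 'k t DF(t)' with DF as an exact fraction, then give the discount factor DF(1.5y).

step 1 [0.5y] bond c/2=13/800: DF=(7834881/8000000 − 13/800·(0))/(1+13/800) = 9637/10000 ≈ 0.963700
step 2 [1y] zero: DF = P = 9323/10000 ≈ 0.932300
step 3 [1.5y] zero: DF = P = 1153/1250 ≈ 0.922400

1 1/2 9637/10000
2 1 9323/10000
3 3/2 1153/1250
DF(1.5y) = 1153/1250 ≈ 0.922400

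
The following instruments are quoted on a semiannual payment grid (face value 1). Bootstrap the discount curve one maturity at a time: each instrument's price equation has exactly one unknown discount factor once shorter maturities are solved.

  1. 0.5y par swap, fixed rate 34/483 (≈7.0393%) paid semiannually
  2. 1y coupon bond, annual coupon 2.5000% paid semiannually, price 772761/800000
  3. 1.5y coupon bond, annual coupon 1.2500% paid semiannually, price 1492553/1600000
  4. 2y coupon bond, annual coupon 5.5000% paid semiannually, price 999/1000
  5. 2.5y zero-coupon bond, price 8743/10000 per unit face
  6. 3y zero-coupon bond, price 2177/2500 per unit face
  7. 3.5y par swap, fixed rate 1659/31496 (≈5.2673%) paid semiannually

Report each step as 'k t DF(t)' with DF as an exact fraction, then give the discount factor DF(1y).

step 1 [0.5y] swap r/2=17/483: DF=(1 − 17/483·(0))/(1+17/483) = 483/500 ≈ 0.966000
step 2 [1y] bond c/2=1/80: DF=(772761/800000 − 1/80·(0.966000))/(1+1/80) = 9421/10000 ≈ 0.942100
step 3 [1.5y] bond c/2=1/160: DF=(1492553/1600000 − 1/160·(0.966000+0.942100))/(1+1/160) = 572/625 ≈ 0.915200
step 4 [2y] bond c/2=11/400: DF=(999/1000 − 11/400·(0.966000+0.942100+0.915200))/(1+11/400) = 8967/10000 ≈ 0.896700
step 5 [2.5y] zero: DF = P = 8743/10000 ≈ 0.874300
step 6 [3y] zero: DF = P = 2177/2500 ≈ 0.870800
step 7 [3.5y] swap r/2=1659/62992: DF=(1 − 1659/62992·(0.966000+0.942100+0.915200+0.896700+0.874300+0.870800))/(1+1659/62992) = 8341/10000 ≈ 0.834100

1 1/2 483/500
2 1 9421/10000
3 3/2 572/625
4 2 8967/10000
5 5/2 8743/10000
6 3 2177/2500
7 7/2 8341/10000
DF(1y) = 9421/10000 ≈ 0.942100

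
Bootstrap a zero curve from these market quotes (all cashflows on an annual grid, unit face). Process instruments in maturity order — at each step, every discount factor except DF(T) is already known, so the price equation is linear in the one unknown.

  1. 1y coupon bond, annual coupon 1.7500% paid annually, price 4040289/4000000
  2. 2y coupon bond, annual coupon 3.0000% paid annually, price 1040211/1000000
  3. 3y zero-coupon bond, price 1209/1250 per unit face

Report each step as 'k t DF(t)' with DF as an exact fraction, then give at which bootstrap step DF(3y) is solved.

step 1 [1y] bond c/1=7/400: DF=(4040289/4000000 − 7/400·(0))/(1+7/400) = 9927/10000 ≈ 0.992700
step 2 [2y] bond c/1=3/100: DF=(1040211/1000000 − 3/100·(0.992700))/(1+3/100) = 981/1000 ≈ 0.981000
step 3 [3y] zero: DF = P = 1209/1250 ≈ 0.967200

1 1 9927/10000
2 2 981/1000
3 3 1209/1250
DF(3y) is solved at step 3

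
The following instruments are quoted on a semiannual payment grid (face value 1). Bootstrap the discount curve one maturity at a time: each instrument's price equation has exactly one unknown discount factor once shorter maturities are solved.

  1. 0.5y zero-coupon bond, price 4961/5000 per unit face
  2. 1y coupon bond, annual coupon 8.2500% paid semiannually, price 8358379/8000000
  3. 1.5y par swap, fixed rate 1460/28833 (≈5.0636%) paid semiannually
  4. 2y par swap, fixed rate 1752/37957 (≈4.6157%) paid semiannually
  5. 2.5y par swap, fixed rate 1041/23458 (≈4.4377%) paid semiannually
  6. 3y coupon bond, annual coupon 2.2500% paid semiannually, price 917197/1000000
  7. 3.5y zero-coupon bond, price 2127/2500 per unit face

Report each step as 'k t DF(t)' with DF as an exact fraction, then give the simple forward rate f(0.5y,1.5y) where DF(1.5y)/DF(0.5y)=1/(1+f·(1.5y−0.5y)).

step 1 [0.5y] zero: DF = P = 4961/5000 ≈ 0.992200
step 2 [1y] bond c/2=33/800: DF=(8358379/8000000 − 33/800·(0.992200))/(1+33/800) = 9641/10000 ≈ 0.964100
step 3 [1.5y] swap r/2=730/28833: DF=(1 − 730/28833·(0.992200+0.964100))/(1+730/28833) = 927/1000 ≈ 0.927000
step 4 [2y] swap r/2=876/37957: DF=(1 − 876/37957·(0.992200+0.964100+0.927000))/(1+876/37957) = 2281/2500 ≈ 0.912400
step 5 [2.5y] swap r/2=1041/46916: DF=(1 − 1041/46916·(0.992200+0.964100+0.927000+0.912400))/(1+1041/46916) = 8959/10000 ≈ 0.895900
step 6 [3y] bond c/2=9/800: DF=(917197/1000000 − 9/800·(0.992200+0.964100+0.927000+0.912400+0.895900))/(1+9/800) = 2137/2500 ≈ 0.854800
step 7 [3.5y] zero: DF = P = 2127/2500 ≈ 0.850800

1 1/2 4961/5000
2 1 9641/10000
3 3/2 927/1000
4 2 2281/2500
5 5/2 8959/10000
6 3 2137/2500
7 7/2 2127/2500
f(0.5y,1.5y) = ((4961/5000)/(927/1000) − 1)/(1) = 326/4635 ≈ 7.0334%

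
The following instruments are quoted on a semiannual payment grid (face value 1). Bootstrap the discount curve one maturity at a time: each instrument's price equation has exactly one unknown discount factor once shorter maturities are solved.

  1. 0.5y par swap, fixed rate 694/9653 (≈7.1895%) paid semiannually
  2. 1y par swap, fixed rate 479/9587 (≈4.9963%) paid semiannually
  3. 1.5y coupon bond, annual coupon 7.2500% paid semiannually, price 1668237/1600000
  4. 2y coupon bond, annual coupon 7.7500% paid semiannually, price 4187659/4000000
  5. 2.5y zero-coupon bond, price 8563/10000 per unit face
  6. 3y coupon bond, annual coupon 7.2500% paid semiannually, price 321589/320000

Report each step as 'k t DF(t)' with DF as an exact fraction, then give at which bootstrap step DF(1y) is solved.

1 1/2 9653/10000
2 1 9521/10000
3 3/2 9391/10000
4 2 9013/10000
5 5/2 8563/10000
6 3 2021/2500
DF(1y) is solved at step 2

step 1 [0.5y] swap r/2=347/9653: DF=(1 − 347/9653·(0))/(1+347/9653) = 9653/10000 ≈ 0.965300
step 2 [1y] swap r/2=479/19174: DF=(1 − 479/19174·(0.965300))/(1+479/19174) = 9521/10000 ≈ 0.952100
step 3 [1.5y] bond c/2=29/800: DF=(1668237/1600000 − 29/800·(0.965300+0.952100))/(1+29/800) = 9391/10000 ≈ 0.939100
step 4 [2y] bond c/2=31/800: DF=(4187659/4000000 − 31/800·(0.965300+0.952100+0.939100))/(1+31/800) = 9013/10000 ≈ 0.901300
step 5 [2.5y] zero: DF = P = 8563/10000 ≈ 0.856300
step 6 [3y] bond c/2=29/800: DF=(321589/320000 − 29/800·(0.965300+0.952100+0.939100+0.901300+0.856300))/(1+29/800) = 2021/2500 ≈ 0.808400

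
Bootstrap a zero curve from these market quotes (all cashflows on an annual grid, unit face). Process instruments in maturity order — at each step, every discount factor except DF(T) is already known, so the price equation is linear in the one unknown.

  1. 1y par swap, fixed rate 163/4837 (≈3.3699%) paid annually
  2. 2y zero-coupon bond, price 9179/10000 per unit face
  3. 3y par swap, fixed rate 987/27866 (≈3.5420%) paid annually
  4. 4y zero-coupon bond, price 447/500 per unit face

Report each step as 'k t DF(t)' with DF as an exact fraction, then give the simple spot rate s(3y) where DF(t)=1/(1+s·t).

1 1 4837/5000
2 2 9179/10000
3 3 9013/10000
4 4 447/500
s(3y) = (1/(9013/10000) − 1)/(3) = 329/9013 ≈ 3.6503%

step 1 [1y] swap r/1=163/4837: DF=(1 − 163/4837·(0))/(1+163/4837) = 4837/5000 ≈ 0.967400
step 2 [2y] zero: DF = P = 9179/10000 ≈ 0.917900
step 3 [3y] swap r/1=987/27866: DF=(1 − 987/27866·(0.967400+0.917900))/(1+987/27866) = 9013/10000 ≈ 0.901300
step 4 [4y] zero: DF = P = 447/500 ≈ 0.894000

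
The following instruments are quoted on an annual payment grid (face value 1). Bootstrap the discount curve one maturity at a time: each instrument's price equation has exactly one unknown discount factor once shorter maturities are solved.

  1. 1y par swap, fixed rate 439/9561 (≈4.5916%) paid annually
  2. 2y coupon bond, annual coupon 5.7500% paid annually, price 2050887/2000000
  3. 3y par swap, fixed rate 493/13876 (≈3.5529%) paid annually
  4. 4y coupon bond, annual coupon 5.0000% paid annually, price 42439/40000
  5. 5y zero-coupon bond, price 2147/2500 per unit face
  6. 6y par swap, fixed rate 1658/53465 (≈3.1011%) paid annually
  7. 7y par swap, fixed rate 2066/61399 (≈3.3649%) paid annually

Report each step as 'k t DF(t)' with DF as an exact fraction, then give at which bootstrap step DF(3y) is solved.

step 1 [1y] swap r/1=439/9561: DF=(1 − 439/9561·(0))/(1+439/9561) = 9561/10000 ≈ 0.956100
step 2 [2y] bond c/1=23/400: DF=(2050887/2000000 − 23/400·(0.956100))/(1+23/400) = 9177/10000 ≈ 0.917700
step 3 [3y] swap r/1=493/13876: DF=(1 − 493/13876·(0.956100+0.917700))/(1+493/13876) = 4507/5000 ≈ 0.901400
step 4 [4y] bond c/1=1/20: DF=(42439/40000 − 1/20·(0.956100+0.917700+0.901400))/(1+1/20) = 8783/10000 ≈ 0.878300
step 5 [5y] zero: DF = P = 2147/2500 ≈ 0.858800
step 6 [6y] swap r/1=1658/53465: DF=(1 − 1658/53465·(0.956100+0.917700+0.901400+0.878300+0.858800))/(1+1658/53465) = 4171/5000 ≈ 0.834200
step 7 [7y] swap r/1=2066/61399: DF=(1 − 2066/61399·(0.956100+0.917700+0.901400+0.878300+0.858800+0.834200))/(1+2066/61399) = 3967/5000 ≈ 0.793400

1 1 9561/10000
2 2 9177/10000
3 3 4507/5000
4 4 8783/10000
5 5 2147/2500
6 6 4171/5000
7 7 3967/5000
DF(3y) is solved at step 3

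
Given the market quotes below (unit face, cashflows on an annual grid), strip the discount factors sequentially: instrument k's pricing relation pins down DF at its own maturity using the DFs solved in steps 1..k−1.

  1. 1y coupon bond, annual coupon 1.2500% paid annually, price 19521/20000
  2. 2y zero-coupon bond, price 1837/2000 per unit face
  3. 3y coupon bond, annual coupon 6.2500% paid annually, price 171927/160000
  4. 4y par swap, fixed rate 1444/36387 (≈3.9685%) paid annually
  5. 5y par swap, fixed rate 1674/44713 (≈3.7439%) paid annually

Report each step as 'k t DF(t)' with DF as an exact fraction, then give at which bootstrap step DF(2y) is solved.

step 1 [1y] bond c/1=1/80: DF=(19521/20000 − 1/80·(0))/(1+1/80) = 241/250 ≈ 0.964000
step 2 [2y] zero: DF = P = 1837/2000 ≈ 0.918500
step 3 [3y] bond c/1=1/16: DF=(171927/160000 − 1/16·(0.964000+0.918500))/(1+1/16) = 4503/5000 ≈ 0.900600
step 4 [4y] swap r/1=1444/36387: DF=(1 − 1444/36387·(0.964000+0.918500+0.900600))/(1+1444/36387) = 2139/2500 ≈ 0.855600
step 5 [5y] swap r/1=1674/44713: DF=(1 − 1674/44713·(0.964000+0.918500+0.900600+0.855600))/(1+1674/44713) = 4163/5000 ≈ 0.832600

1 1 241/250
2 2 1837/2000
3 3 4503/5000
4 4 2139/2500
5 5 4163/5000
DF(2y) is solved at step 2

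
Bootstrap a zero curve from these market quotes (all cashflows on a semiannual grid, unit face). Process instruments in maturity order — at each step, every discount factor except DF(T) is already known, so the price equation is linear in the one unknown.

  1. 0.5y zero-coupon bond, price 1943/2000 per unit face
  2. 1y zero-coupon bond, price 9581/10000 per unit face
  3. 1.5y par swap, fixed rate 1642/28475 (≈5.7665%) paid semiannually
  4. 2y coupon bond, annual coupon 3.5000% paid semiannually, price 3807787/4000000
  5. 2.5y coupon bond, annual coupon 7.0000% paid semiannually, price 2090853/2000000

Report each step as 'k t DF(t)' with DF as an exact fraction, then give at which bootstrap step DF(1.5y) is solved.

step 1 [0.5y] zero: DF = P = 1943/2000 ≈ 0.971500
step 2 [1y] zero: DF = P = 9581/10000 ≈ 0.958100
step 3 [1.5y] swap r/2=821/28475: DF=(1 − 821/28475·(0.971500+0.958100))/(1+821/28475) = 9179/10000 ≈ 0.917900
step 4 [2y] bond c/2=7/400: DF=(3807787/4000000 − 7/400·(0.971500+0.958100+0.917900))/(1+7/400) = 4433/5000 ≈ 0.886600
step 5 [2.5y] bond c/2=7/200: DF=(2090853/2000000 − 7/200·(0.971500+0.958100+0.917900+0.886600))/(1+7/200) = 4419/5000 ≈ 0.883800

1 1/2 1943/2000
2 1 9581/10000
3 3/2 9179/10000
4 2 4433/5000
5 5/2 4419/5000
DF(1.5y) is solved at step 3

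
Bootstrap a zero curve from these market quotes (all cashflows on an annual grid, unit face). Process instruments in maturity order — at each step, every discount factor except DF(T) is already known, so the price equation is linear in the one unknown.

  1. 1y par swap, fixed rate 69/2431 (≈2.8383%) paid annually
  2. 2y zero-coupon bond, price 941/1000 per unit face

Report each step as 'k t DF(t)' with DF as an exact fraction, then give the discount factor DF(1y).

1 1 2431/2500
2 2 941/1000
DF(1y) = 2431/2500 ≈ 0.972400

step 1 [1y] swap r/1=69/2431: DF=(1 − 69/2431·(0))/(1+69/2431) = 2431/2500 ≈ 0.972400
step 2 [2y] zero: DF = P = 941/1000 ≈ 0.941000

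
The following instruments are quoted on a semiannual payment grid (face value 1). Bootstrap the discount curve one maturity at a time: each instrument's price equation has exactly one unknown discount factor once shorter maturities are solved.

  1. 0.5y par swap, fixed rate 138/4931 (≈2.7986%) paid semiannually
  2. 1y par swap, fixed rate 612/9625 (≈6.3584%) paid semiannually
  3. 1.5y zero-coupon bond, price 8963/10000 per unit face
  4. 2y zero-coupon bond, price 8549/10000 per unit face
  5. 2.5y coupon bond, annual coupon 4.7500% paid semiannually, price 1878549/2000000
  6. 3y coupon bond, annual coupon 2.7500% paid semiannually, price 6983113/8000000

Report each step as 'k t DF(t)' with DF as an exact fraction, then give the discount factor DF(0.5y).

1 1/2 4931/5000
2 1 2347/2500
3 3/2 8963/10000
4 2 8549/10000
5 5/2 4161/5000
6 3 7999/10000
DF(0.5y) = 4931/5000 ≈ 0.986200

step 1 [0.5y] swap r/2=69/4931: DF=(1 − 69/4931·(0))/(1+69/4931) = 4931/5000 ≈ 0.986200
step 2 [1y] swap r/2=306/9625: DF=(1 − 306/9625·(0.986200))/(1+306/9625) = 2347/2500 ≈ 0.938800
step 3 [1.5y] zero: DF = P = 8963/10000 ≈ 0.896300
step 4 [2y] zero: DF = P = 8549/10000 ≈ 0.854900
step 5 [2.5y] bond c/2=19/800: DF=(1878549/2000000 − 19/800·(0.986200+0.938800+0.896300+0.854900))/(1+19/800) = 4161/5000 ≈ 0.832200
step 6 [3y] bond c/2=11/800: DF=(6983113/8000000 − 11/800·(0.986200+0.938800+0.896300+0.854900+0.832200))/(1+11/800) = 7999/10000 ≈ 0.799900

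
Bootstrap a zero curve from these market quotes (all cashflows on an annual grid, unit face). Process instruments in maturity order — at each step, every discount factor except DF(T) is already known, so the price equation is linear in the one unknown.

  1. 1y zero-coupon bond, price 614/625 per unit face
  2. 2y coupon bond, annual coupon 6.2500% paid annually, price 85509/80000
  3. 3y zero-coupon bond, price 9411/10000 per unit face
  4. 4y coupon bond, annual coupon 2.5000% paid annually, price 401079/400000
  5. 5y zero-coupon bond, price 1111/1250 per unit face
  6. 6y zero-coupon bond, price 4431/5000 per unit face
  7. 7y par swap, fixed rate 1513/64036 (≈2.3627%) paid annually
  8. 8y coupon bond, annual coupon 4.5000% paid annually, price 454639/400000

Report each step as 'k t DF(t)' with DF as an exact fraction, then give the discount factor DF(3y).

1 1 614/625
2 2 4741/5000
3 3 9411/10000
4 4 4541/5000
5 5 1111/1250
6 6 4431/5000
7 7 8487/10000
8 8 8119/10000
DF(3y) = 9411/10000 ≈ 0.941100

step 1 [1y] zero: DF = P = 614/625 ≈ 0.982400
step 2 [2y] bond c/1=1/16: DF=(85509/80000 − 1/16·(0.982400))/(1+1/16) = 4741/5000 ≈ 0.948200
step 3 [3y] zero: DF = P = 9411/10000 ≈ 0.941100
step 4 [4y] bond c/1=1/40: DF=(401079/400000 − 1/40·(0.982400+0.948200+0.941100))/(1+1/40) = 4541/5000 ≈ 0.908200
step 5 [5y] zero: DF = P = 1111/1250 ≈ 0.888800
step 6 [6y] zero: DF = P = 4431/5000 ≈ 0.886200
step 7 [7y] swap r/1=1513/64036: DF=(1 − 1513/64036·(0.982400+0.948200+0.941100+0.908200+0.888800+0.886200))/(1+1513/64036) = 8487/10000 ≈ 0.848700
step 8 [8y] bond c/1=9/200: DF=(454639/400000 − 9/200·(0.982400+0.948200+0.941100+0.908200+0.888800+0.886200+0.848700))/(1+9/200) = 8119/10000 ≈ 0.811900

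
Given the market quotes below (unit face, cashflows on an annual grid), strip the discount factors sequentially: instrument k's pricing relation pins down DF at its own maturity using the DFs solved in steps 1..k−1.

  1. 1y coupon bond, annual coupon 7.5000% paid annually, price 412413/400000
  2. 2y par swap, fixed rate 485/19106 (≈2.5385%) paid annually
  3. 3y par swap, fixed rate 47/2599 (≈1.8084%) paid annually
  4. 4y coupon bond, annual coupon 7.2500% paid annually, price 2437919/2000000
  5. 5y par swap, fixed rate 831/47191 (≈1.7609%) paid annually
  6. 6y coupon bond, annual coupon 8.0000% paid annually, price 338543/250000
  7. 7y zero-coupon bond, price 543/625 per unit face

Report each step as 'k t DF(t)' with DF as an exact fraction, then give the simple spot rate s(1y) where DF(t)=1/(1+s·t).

1 1 9591/10000
2 2 1903/2000
3 3 9483/10000
4 4 9433/10000
5 5 9169/10000
6 6 9043/10000
7 7 543/625
s(1y) = (1/(9591/10000) − 1)/(1) = 409/9591 ≈ 4.2644%

step 1 [1y] bond c/1=3/40: DF=(412413/400000 − 3/40·(0))/(1+3/40) = 9591/10000 ≈ 0.959100
step 2 [2y] swap r/1=485/19106: DF=(1 − 485/19106·(0.959100))/(1+485/19106) = 1903/2000 ≈ 0.951500
step 3 [3y] swap r/1=47/2599: DF=(1 − 47/2599·(0.959100+0.951500))/(1+47/2599) = 9483/10000 ≈ 0.948300
step 4 [4y] bond c/1=29/400: DF=(2437919/2000000 − 29/400·(0.959100+0.951500+0.948300))/(1+29/400) = 9433/10000 ≈ 0.943300
step 5 [5y] swap r/1=831/47191: DF=(1 − 831/47191·(0.959100+0.951500+0.948300+0.943300))/(1+831/47191) = 9169/10000 ≈ 0.916900
step 6 [6y] bond c/1=2/25: DF=(338543/250000 − 2/25·(0.959100+0.951500+0.948300+0.943300+0.916900))/(1+2/25) = 9043/10000 ≈ 0.904300
step 7 [7y] zero: DF = P = 543/625 ≈ 0.868800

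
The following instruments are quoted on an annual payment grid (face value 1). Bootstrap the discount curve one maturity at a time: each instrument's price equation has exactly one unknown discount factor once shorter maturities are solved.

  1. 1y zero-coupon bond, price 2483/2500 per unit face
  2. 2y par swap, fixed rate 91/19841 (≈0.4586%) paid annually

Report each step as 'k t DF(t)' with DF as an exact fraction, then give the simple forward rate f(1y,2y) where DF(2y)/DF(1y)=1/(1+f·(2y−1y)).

step 1 [1y] zero: DF = P = 2483/2500 ≈ 0.993200
step 2 [2y] swap r/1=91/19841: DF=(1 − 91/19841·(0.993200))/(1+91/19841) = 9909/10000 ≈ 0.990900

1 1 2483/2500
2 2 9909/10000
f(1y,2y) = ((2483/2500)/(9909/10000) − 1)/(1) = 23/9909 ≈ 0.2321%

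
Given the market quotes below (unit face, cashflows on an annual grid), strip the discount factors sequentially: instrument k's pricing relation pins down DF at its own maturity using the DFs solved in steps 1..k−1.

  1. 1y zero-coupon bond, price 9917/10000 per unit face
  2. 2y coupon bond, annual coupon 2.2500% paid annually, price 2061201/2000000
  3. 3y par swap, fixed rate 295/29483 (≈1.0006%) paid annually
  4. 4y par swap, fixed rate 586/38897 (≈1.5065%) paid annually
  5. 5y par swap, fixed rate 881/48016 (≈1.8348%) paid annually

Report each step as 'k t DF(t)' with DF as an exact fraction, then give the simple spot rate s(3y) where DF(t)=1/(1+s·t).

step 1 [1y] zero: DF = P = 9917/10000 ≈ 0.991700
step 2 [2y] bond c/1=9/400: DF=(2061201/2000000 − 9/400·(0.991700))/(1+9/400) = 9861/10000 ≈ 0.986100
step 3 [3y] swap r/1=295/29483: DF=(1 − 295/29483·(0.991700+0.986100))/(1+295/29483) = 1941/2000 ≈ 0.970500
step 4 [4y] swap r/1=586/38897: DF=(1 − 586/38897·(0.991700+0.986100+0.970500))/(1+586/38897) = 4707/5000 ≈ 0.941400
step 5 [5y] swap r/1=881/48016: DF=(1 − 881/48016·(0.991700+0.986100+0.970500+0.941400))/(1+881/48016) = 9119/10000 ≈ 0.911900

1 1 9917/10000
2 2 9861/10000
3 3 1941/2000
4 4 4707/5000
5 5 9119/10000
s(3y) = (1/(1941/2000) − 1)/(3) = 59/5823 ≈ 1.0132%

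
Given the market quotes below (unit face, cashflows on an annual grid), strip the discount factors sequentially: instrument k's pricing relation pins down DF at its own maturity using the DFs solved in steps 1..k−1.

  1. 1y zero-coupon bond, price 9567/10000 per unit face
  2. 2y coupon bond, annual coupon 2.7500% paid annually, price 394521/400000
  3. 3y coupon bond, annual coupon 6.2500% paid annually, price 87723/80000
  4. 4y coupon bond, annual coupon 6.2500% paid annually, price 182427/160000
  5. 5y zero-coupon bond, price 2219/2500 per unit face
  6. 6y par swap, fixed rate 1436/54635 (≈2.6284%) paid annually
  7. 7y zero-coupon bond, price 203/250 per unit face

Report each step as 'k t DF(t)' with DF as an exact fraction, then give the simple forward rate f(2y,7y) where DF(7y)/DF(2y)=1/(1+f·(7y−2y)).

1 1 9567/10000
2 2 9343/10000
3 3 1151/1250
4 4 9077/10000
5 5 2219/2500
6 6 2141/2500
7 7 203/250
f(2y,7y) = ((9343/10000)/(203/250) − 1)/(5) = 1223/40600 ≈ 3.0123%

step 1 [1y] zero: DF = P = 9567/10000 ≈ 0.956700
step 2 [2y] bond c/1=11/400: DF=(394521/400000 − 11/400·(0.956700))/(1+11/400) = 9343/10000 ≈ 0.934300
step 3 [3y] bond c/1=1/16: DF=(87723/80000 − 1/16·(0.956700+0.934300))/(1+1/16) = 1151/1250 ≈ 0.920800
step 4 [4y] bond c/1=1/16: DF=(182427/160000 − 1/16·(0.956700+0.934300+0.920800))/(1+1/16) = 9077/10000 ≈ 0.907700
step 5 [5y] zero: DF = P = 2219/2500 ≈ 0.887600
step 6 [6y] swap r/1=1436/54635: DF=(1 − 1436/54635·(0.956700+0.934300+0.920800+0.907700+0.887600))/(1+1436/54635) = 2141/2500 ≈ 0.856400
step 7 [7y] zero: DF = P = 203/250 ≈ 0.812000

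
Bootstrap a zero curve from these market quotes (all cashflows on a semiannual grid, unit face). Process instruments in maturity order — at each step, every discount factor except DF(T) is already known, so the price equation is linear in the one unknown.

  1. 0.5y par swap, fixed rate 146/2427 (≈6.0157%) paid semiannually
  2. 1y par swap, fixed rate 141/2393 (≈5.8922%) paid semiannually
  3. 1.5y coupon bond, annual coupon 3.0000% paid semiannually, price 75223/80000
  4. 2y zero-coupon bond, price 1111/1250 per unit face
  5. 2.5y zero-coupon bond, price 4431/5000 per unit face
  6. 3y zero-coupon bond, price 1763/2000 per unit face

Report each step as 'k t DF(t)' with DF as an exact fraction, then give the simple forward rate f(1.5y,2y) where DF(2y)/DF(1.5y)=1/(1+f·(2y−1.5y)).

step 1 [0.5y] swap r/2=73/2427: DF=(1 − 73/2427·(0))/(1+73/2427) = 2427/2500 ≈ 0.970800
step 2 [1y] swap r/2=141/4786: DF=(1 − 141/4786·(0.970800))/(1+141/4786) = 2359/2500 ≈ 0.943600
step 3 [1.5y] bond c/2=3/200: DF=(75223/80000 − 3/200·(0.970800+0.943600))/(1+3/200) = 8981/10000 ≈ 0.898100
step 4 [2y] zero: DF = P = 1111/1250 ≈ 0.888800
step 5 [2.5y] zero: DF = P = 4431/5000 ≈ 0.886200
step 6 [3y] zero: DF = P = 1763/2000 ≈ 0.881500

1 1/2 2427/2500
2 1 2359/2500
3 3/2 8981/10000
4 2 1111/1250
5 5/2 4431/5000
6 3 1763/2000
f(1.5y,2y) = ((8981/10000)/(1111/1250) − 1)/(1/2) = 93/4444 ≈ 2.0927%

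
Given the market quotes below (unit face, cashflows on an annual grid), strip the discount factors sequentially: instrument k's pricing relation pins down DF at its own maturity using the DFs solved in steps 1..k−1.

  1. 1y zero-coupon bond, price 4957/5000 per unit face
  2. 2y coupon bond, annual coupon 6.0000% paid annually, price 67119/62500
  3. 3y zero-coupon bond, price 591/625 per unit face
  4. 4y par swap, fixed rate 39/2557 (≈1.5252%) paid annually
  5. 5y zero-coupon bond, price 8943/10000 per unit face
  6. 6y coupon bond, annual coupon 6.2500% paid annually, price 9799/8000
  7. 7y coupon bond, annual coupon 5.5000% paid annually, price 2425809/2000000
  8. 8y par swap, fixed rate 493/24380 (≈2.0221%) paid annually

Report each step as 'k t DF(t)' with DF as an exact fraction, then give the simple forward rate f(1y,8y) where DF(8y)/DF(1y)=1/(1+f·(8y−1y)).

step 1 [1y] zero: DF = P = 4957/5000 ≈ 0.991400
step 2 [2y] bond c/1=3/50: DF=(67119/62500 − 3/50·(0.991400))/(1+3/50) = 957/1000 ≈ 0.957000
step 3 [3y] zero: DF = P = 591/625 ≈ 0.945600
step 4 [4y] swap r/1=39/2557: DF=(1 − 39/2557·(0.991400+0.957000+0.945600))/(1+39/2557) = 1883/2000 ≈ 0.941500
step 5 [5y] zero: DF = P = 8943/10000 ≈ 0.894300
step 6 [6y] bond c/1=1/16: DF=(9799/8000 − 1/16·(0.991400+0.957000+0.945600+0.941500+0.894300))/(1+1/16) = 4373/5000 ≈ 0.874600
step 7 [7y] bond c/1=11/200: DF=(2425809/2000000 − 11/200·(0.991400+0.957000+0.945600+0.941500+0.894300+0.874600))/(1+11/200) = 343/400 ≈ 0.857500
step 8 [8y] swap r/1=493/24380: DF=(1 − 493/24380·(0.991400+0.957000+0.945600+0.941500+0.894300+0.874600+0.857500))/(1+493/24380) = 8521/10000 ≈ 0.852100

1 1 4957/5000
2 2 957/1000
3 3 591/625
4 4 1883/2000
5 5 8943/10000
6 6 4373/5000
7 7 343/400
8 8 8521/10000
f(1y,8y) = ((4957/5000)/(8521/10000) − 1)/(7) = 199/8521 ≈ 2.3354%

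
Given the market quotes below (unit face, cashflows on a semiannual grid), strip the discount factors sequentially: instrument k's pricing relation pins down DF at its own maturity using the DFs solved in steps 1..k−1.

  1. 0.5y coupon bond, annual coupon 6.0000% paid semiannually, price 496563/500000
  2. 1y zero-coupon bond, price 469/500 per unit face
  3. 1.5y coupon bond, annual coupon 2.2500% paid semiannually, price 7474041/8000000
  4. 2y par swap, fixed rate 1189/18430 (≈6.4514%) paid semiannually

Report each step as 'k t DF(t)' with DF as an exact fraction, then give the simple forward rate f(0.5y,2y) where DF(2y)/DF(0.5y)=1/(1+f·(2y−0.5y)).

1 1/2 4821/5000
2 1 469/500
3 3/2 9027/10000
4 2 8811/10000
f(0.5y,2y) = ((4821/5000)/(8811/10000) − 1)/(3/2) = 554/8811 ≈ 6.2876%

step 1 [0.5y] bond c/2=3/100: DF=(496563/500000 − 3/100·(0))/(1+3/100) = 4821/5000 ≈ 0.964200
step 2 [1y] zero: DF = P = 469/500 ≈ 0.938000
step 3 [1.5y] bond c/2=9/800: DF=(7474041/8000000 − 9/800·(0.964200+0.938000))/(1+9/800) = 9027/10000 ≈ 0.902700
step 4 [2y] swap r/2=1189/36860: DF=(1 − 1189/36860·(0.964200+0.938000+0.902700))/(1+1189/36860) = 8811/10000 ≈ 0.881100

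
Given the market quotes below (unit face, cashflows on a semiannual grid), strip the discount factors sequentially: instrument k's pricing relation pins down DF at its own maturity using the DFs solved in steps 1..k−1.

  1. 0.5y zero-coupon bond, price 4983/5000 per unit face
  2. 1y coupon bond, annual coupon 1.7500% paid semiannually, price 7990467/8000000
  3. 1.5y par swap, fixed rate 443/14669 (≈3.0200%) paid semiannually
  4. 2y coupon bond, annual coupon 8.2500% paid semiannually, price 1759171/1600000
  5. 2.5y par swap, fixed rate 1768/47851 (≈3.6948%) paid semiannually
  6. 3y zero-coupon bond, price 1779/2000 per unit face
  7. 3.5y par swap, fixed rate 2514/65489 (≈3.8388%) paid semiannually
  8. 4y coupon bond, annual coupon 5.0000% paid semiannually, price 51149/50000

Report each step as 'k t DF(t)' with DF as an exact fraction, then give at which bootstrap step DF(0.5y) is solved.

1 1/2 4983/5000
2 1 1963/2000
3 3/2 9557/10000
4 2 9397/10000
5 5/2 2279/2500
6 3 1779/2000
7 7/2 8743/10000
8 4 8383/10000
DF(0.5y) is solved at step 1

step 1 [0.5y] zero: DF = P = 4983/5000 ≈ 0.996600
step 2 [1y] bond c/2=7/800: DF=(7990467/8000000 − 7/800·(0.996600))/(1+7/800) = 1963/2000 ≈ 0.981500
step 3 [1.5y] swap r/2=443/29338: DF=(1 − 443/29338·(0.996600+0.981500))/(1+443/29338) = 9557/10000 ≈ 0.955700
step 4 [2y] bond c/2=33/800: DF=(1759171/1600000 − 33/800·(0.996600+0.981500+0.955700))/(1+33/800) = 9397/10000 ≈ 0.939700
step 5 [2.5y] swap r/2=884/47851: DF=(1 − 884/47851·(0.996600+0.981500+0.955700+0.939700))/(1+884/47851) = 2279/2500 ≈ 0.911600
step 6 [3y] zero: DF = P = 1779/2000 ≈ 0.889500
step 7 [3.5y] swap r/2=1257/65489: DF=(1 − 1257/65489·(0.996600+0.981500+0.955700+0.939700+0.911600+0.889500))/(1+1257/65489) = 8743/10000 ≈ 0.874300
step 8 [4y] bond c/2=1/40: DF=(51149/50000 − 1/40·(0.996600+0.981500+0.955700+0.939700+0.911600+0.889500+0.874300))/(1+1/40) = 8383/10000 ≈ 0.838300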